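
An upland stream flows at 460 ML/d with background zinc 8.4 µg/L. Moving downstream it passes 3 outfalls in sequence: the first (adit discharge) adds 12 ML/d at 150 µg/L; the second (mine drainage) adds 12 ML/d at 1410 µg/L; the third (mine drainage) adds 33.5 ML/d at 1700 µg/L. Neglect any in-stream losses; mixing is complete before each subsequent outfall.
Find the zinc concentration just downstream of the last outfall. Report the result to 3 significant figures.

154 µg/L

After outfall 1: Q = 460.0 + 12.00 = 472.0 ML/d; C = (460.0·8.400 + 12.00·150.0)/472.0 = 12.00 µg/L.
After outfall 2: Q = 472.0 + 12.00 = 484.0 ML/d; C = (472.0·12.00 + 12.00·1410)/484.0 = 46.66 µg/L.
After outfall 3: Q = 484.0 + 33.50 = 517.5 ML/d; C = (484.0·46.66 + 33.50·1700)/517.5 = 153.7 µg/L.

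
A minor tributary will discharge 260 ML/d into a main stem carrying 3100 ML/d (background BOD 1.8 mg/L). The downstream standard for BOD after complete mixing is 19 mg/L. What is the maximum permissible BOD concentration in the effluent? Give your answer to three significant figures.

At the limit, (Qr·Cr + Qe·Cₑ)/(Qr + Qe) = 19:
Cₑ = (3360·19 − 3100·1.800) / 260.0 = 224.1 mg/L.

224 mg/L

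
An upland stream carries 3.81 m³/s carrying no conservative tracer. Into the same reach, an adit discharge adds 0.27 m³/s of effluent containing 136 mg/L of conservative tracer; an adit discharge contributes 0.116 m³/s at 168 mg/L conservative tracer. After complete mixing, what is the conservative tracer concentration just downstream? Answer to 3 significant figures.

13.4 mg/L

After mixing, C = (3.810·0 + 0.2700·136.0 + 0.1160·168.0) / 4.196 = 56.21/4.196 = 13.40 mg/L.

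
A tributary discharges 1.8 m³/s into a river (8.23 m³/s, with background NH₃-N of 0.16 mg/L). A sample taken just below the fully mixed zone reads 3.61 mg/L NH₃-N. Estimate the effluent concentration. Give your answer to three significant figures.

19.4 mg/L

Mass balance: 8.230·0.1600 + 1.800·Cₑ = 10.03·3.610
→ Cₑ = (10.03·3.610 − 8.230·0.1600) / 1.800 = 19.38 mg/L.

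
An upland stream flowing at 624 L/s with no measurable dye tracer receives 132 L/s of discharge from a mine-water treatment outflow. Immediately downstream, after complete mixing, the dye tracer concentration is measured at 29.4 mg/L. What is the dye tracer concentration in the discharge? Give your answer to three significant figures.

Mass balance: 624.0·0 + 132.0·Cₑ = 756.0·29.40
→ Cₑ = (756.0·29.40 − 624.0·0) / 132.0 = 168.4 mg/L.

168 mg/L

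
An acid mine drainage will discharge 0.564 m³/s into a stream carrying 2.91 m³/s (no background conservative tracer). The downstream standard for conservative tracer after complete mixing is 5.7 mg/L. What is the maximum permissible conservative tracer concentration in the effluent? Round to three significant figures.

35.1 mg/L

At the limit, (Qr·Cr + Qe·Cₑ)/(Qr + Qe) = 5.7:
Cₑ = (3.474·5.7 − 2.910·0) / 0.5640 = 35.11 mg/L.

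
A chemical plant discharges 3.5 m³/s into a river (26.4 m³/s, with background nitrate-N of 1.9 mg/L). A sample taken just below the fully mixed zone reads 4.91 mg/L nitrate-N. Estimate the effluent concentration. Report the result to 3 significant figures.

Mass balance: 26.40·1.900 + 3.500·Cₑ = 29.90·4.910
→ Cₑ = (29.90·4.910 − 26.40·1.900) / 3.500 = 27.61 mg/L.

27.6 mg/L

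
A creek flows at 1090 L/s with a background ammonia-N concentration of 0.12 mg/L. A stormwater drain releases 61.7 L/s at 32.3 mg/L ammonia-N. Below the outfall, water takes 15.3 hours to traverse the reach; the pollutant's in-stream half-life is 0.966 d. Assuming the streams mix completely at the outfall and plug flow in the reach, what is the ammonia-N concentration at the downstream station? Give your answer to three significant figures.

1.17 mg/L

Flow-weighted average: C = (1090·0.1200 + 61.70·32.30) / 1152 = 2124/1152 = 1.844 mg/L.
Half-life 0.966 d → k = ln 2 / 0.966 = 0.7175 d⁻¹.
After decay, C = 1.844 × e^(−kt) = 1.844 × 0.6329 = 1.167 mg/L.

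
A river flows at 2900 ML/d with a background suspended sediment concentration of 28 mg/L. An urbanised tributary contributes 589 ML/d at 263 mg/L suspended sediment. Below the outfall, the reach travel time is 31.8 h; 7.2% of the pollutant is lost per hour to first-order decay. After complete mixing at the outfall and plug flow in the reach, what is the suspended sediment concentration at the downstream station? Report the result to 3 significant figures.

6.29 mg/L

Conservation of mass: C = (2900·28.00 + 589.0·263.0) / 3489 = 236100/3489 = 67.67 mg/L.
7.2%/h lost → k = −ln(1 − 0.072) = 0.07472 h⁻¹.
Applying C = C₀e^(−kt): 67.67 × 0.09290 = 6.287 mg/L.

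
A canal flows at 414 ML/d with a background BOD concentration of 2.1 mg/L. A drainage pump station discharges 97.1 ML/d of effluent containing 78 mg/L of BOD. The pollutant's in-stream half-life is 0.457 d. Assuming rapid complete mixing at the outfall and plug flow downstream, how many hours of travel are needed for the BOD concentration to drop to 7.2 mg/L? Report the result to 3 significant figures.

Conservation of mass: C = (414.0·2.100 + 97.10·78.00) / 511.1 = 8443/511.1 = 16.52 mg/L.
Half-life 0.457 d → k = ln 2 / 0.457 = 1.517 d⁻¹.
16.52·exp(−k·t) = 7.2 → t = ln(16.52/7.2)/k = 47310 s = 13.14 h.

13.1 h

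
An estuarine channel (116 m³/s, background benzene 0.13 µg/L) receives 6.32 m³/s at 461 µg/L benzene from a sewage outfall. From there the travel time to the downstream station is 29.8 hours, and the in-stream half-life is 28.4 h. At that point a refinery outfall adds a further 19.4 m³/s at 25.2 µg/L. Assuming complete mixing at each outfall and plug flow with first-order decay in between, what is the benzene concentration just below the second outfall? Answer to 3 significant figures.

Conservation of mass: C = (116.0·0.1300 + 6.320·461.0) / 122.3 = 2929/122.3 = 23.94 µg/L; combined flow 122.3 m³/s.
Half-life 28.4 h → k = ln 2 / 28.4 = 0.02441 h⁻¹ = 0.5858 d⁻¹.
First-order decay: C = 23.94·exp(−k·t) = 23.94·0.4832 = 11.57 µg/L.
At the second outfall, C = (122.3·11.57 + 19.40·25.20) / (122.3 + 19.40) = 13.43 µg/L.

13.4 µg/L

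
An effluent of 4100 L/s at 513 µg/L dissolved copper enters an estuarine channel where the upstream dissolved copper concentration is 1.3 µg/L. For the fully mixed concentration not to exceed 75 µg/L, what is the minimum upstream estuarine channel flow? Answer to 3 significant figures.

Set C_mix = 75: (Q·1.300 + 4100·513.0) / (Q + 4100) = 75
→ Q = 4100·(513.0 − 75)/(75 − 1.300) = 24370 L/s.

24400 L/s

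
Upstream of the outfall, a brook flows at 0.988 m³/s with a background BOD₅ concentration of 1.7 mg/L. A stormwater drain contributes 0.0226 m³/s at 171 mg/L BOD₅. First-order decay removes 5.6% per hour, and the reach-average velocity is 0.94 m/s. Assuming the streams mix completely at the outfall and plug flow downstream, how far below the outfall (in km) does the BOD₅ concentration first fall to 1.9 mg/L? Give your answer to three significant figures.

62.3 km

Mass balance: C = (0.9880·1.700 + 0.02260·171.0) / 1.011 = 5.544/1.011 = 5.486 mg/L.
5.6%/h lost → k = −ln(1 − 0.056) = 0.05763 h⁻¹.
Set 5.486·exp(−k·t) = 1.9 → t = ln(5.486/1.9)/k = 66240 s = 18.40 h.
Distance = v·t = 0.94·66240 = 62260 m = 62.26 km.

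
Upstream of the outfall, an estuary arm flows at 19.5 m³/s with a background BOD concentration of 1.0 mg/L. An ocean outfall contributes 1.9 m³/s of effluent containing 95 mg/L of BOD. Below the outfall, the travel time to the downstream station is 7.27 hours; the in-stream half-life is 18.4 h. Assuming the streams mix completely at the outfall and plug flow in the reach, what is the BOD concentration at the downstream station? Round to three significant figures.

7.11 mg/L

Conservation of mass: C = (19.50·1.000 + 1.900·95.00) / 21.40 = 200.0/21.40 = 9.346 mg/L.
Half-life 18.4 h → k = ln 2 / 18.4 = 0.03767 h⁻¹ = 0.9041 d⁻¹.
After decay, C = 9.346 × e^(−kt) = 9.346 × 0.7604 = 7.107 mg/L.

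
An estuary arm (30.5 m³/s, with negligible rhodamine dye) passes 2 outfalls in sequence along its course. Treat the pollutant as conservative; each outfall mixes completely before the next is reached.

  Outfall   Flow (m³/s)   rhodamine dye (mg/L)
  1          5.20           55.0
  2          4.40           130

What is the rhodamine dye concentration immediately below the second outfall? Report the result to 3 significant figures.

Outfall 1: combined Q = 35.70 m³/s; C = (30.50·0 + 5.200·55.00)/35.70 = 8.011 mg/L.
Outfall 2: combined Q = 40.10 m³/s; C = (35.70·8.011 + 4.400·130.0)/40.10 = 21.40 mg/L.

21.4 mg/L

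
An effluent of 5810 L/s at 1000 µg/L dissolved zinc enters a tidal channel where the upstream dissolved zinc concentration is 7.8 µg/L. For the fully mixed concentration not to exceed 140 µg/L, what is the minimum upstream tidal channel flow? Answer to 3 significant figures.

Set C_mix = 140: (Q·7.800 + 5810·1000) / (Q + 5810) = 140
→ Q = 5810·(1000 − 140)/(140 − 7.800) = 37800 L/s.

37800 L/s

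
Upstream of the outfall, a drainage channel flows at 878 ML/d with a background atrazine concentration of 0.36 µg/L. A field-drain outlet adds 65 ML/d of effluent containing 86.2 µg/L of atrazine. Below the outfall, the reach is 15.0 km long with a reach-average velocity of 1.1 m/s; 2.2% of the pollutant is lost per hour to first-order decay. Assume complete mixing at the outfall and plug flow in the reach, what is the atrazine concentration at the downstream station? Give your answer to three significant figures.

Flow-weighted average: C = (878.0·0.3600 + 65.00·86.20) / 943.0 = 5919/943.0 = 6.277 µg/L.
Travel time t = 15.0·1000 / 1.1 = 13640 s = 3.788 h.
2.2%/h lost → k = −ln(1 − 0.022) = 0.02225 h⁻¹.
Decay over the reach: 6.277·exp(−kt) = 6.277·0.9192 = 5.770 µg/L.

5.77 µg/L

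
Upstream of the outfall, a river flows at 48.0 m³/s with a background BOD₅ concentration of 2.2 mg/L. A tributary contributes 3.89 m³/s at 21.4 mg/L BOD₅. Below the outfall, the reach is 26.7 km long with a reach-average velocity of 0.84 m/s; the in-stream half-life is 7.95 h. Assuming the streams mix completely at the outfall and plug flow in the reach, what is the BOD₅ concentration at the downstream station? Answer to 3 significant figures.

1.69 mg/L

Mass balance: C = (48.00·2.200 + 3.890·21.40) / 51.89 = 188.8/51.89 = 3.639 mg/L.
Travel time t = 26.7·1000 / 0.84 = 31790 s = 8.829 h.
Half-life 7.95 h → k = ln 2 / 7.95 = 0.08719 h⁻¹ = 2.093 d⁻¹.
Decay over the reach: 3.639·exp(−kt) = 3.639·0.4631 = 1.685 mg/L.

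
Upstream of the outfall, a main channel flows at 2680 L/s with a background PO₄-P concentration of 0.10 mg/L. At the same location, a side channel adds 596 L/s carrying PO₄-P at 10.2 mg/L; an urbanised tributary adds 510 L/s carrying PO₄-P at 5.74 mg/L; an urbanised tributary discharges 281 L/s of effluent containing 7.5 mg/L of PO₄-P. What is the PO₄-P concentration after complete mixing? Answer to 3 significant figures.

Mixed concentration C = ΣQC/ΣQ = (2680·0.1000 + 596.0·10.20 + 510.0·5.740 + 281.0·7.500) / 4067 = 11380/4067 = 2.799 mg/L.

2.80 mg/L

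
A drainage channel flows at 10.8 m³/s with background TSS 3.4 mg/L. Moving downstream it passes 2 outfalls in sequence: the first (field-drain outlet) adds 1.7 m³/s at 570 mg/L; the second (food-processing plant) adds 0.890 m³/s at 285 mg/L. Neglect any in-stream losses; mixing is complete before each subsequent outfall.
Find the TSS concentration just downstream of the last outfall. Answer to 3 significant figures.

Outfall 1: combined Q = 12.50 m³/s; C = (10.80·3.400 + 1.700·570.0)/12.50 = 80.46 mg/L.
Outfall 2: combined Q = 13.39 m³/s; C = (12.50·80.46 + 0.8900·285.0)/13.39 = 94.05 mg/L.

94.1 mg/L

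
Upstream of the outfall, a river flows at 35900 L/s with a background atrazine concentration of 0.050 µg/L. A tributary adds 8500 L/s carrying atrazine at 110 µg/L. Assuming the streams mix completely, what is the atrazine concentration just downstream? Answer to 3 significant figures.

21.1 µg/L

After mixing, C = (35900·0.05000 + 8500·110.0) / 44400 = 936800/44400 = 21.10 µg/L.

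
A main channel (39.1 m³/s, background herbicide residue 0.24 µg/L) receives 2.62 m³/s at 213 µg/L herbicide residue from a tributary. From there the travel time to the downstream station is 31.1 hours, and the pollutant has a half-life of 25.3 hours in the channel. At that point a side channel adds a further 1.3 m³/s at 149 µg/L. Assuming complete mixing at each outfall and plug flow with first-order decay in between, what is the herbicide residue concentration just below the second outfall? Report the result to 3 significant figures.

Mass balance: C = (39.10·0.2400 + 2.620·213.0) / 41.72 = 567.4/41.72 = 13.60 µg/L; combined flow 41.72 m³/s.
Half-life 25.3 h → k = ln 2 / 25.3 = 0.02740 h⁻¹ = 0.6575 d⁻¹.
First-order decay: C = 13.60·exp(−k·t) = 13.60·0.4265 = 5.801 µg/L.
At the second outfall, C = (41.72·5.801 + 1.300·149.0) / (41.72 + 1.300) = 10.13 µg/L.

10.1 µg/L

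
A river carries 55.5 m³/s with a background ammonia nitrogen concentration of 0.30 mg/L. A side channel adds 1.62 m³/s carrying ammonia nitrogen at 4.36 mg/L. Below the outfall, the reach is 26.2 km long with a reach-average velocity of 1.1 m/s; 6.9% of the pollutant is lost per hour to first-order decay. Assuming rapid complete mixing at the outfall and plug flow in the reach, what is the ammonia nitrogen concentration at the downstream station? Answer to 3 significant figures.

Mass balance: C = (55.50·0.3000 + 1.620·4.360) / 57.12 = 23.71/57.12 = 0.4151 mg/L.
Travel time t = 26.2·1000 / 1.1 = 23820 s = 6.616 h.
6.9%/h lost → k = −ln(1 − 0.069) = 0.07150 h⁻¹.
Applying C = C₀e^(−kt): 0.4151 × 0.6231 = 0.2587 mg/L.

0.259 mg/L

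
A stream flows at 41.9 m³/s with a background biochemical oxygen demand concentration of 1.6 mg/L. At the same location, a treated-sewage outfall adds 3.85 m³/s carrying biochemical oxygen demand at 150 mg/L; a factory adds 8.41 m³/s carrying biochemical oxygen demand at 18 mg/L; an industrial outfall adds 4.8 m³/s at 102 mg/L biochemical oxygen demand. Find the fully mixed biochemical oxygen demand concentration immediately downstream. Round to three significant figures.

21.8 mg/L

Mass balance: C = (41.90·1.600 + 3.850·150.0 + 8.410·18.00 + 4.800·102.0) / 58.96 = 1286/58.96 = 21.80 mg/L.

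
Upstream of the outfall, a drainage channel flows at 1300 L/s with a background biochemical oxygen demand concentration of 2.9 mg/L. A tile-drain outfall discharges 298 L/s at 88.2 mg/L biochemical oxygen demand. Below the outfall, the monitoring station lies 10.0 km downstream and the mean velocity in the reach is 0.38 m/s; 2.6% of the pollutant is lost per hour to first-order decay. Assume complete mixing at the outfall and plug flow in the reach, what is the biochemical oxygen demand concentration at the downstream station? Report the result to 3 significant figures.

Flow-weighted average: C = (1300·2.900 + 298.0·88.20) / 1598 = 30050/1598 = 18.81 mg/L.
Travel time t = 10.0·1000 / 0.38 = 26320 s = 7.310 h.
2.6%/h lost → k = −ln(1 − 0.026) = 0.02634 h⁻¹.
After decay, C = 18.81 × e^(−kt) = 18.81 × 0.8248 = 15.51 mg/L.

15.5 mg/L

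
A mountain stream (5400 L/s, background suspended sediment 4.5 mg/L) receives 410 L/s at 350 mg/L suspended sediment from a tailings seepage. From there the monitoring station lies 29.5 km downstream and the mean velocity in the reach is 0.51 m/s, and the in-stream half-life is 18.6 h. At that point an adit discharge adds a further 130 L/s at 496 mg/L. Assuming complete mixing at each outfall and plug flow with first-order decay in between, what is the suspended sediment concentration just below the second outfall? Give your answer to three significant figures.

After mixing, C = (5400·4.500 + 410.0·350.0) / 5810 = 167800/5810 = 28.88 mg/L; combined flow 5810 L/s.
Travel time t = 29.5·1000 / 0.51 = 57840 s = 16.07 h.
Half-life 18.6 h → k = ln 2 / 18.6 = 0.03727 h⁻¹ = 0.8944 d⁻¹.
After decay, C = 28.88 × e^(−kt) = 28.88 × 0.5495 = 15.87 mg/L.
At the second outfall, C = (5810·15.87 + 130.0·496.0) / (5810 + 130.0) = 26.38 mg/L.

26.4 mg/L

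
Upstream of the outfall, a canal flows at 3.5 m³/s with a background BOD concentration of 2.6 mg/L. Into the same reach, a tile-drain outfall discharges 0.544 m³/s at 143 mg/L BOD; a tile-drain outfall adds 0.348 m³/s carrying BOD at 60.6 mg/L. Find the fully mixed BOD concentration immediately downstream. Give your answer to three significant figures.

24.6 mg/L

After mixing, C = (3.500·2.600 + 0.5440·143.0 + 0.3480·60.60) / 4.392 = 108.0/4.392 = 24.59 mg/L.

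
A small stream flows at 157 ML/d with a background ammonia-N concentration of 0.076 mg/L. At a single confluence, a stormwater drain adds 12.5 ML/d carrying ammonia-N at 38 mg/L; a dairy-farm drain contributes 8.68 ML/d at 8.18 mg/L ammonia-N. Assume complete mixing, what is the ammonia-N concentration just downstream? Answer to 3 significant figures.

Conservation of mass: C = (157.0·0.07600 + 12.50·38.00 + 8.680·8.180) / 178.2 = 557.9/178.2 = 3.131 mg/L.

3.13 mg/L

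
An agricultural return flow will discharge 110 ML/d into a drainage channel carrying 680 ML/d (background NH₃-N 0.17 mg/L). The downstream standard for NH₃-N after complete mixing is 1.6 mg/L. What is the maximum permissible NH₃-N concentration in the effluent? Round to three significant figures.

10.4 mg/L

At the limit, (Qr·Cr + Qe·Cₑ)/(Qr + Qe) = 1.6:
Cₑ = (790.0·1.6 − 680.0·0.1700) / 110.0 = 10.44 mg/L.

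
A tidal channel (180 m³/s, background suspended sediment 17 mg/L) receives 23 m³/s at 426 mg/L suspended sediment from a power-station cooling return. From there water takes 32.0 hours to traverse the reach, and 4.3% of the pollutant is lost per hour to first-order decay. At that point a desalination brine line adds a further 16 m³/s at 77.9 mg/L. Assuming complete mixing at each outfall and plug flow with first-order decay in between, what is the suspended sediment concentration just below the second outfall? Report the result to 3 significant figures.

Mixed concentration C = ΣQC/ΣQ = (180.0·17.00 + 23.00·426.0) / 203.0 = 12860/203.0 = 63.34 mg/L; combined flow 203.0 m³/s.
4.3%/h lost → k = −ln(1 − 0.043) = 0.04395 h⁻¹.
Decay over the reach: 63.34·exp(−kt) = 63.34·0.2450 = 15.52 mg/L.
Second outfall: C = (203.0·15.52 + 16.00·77.90)/219.0 = 20.08 mg/L.

20.1 mg/L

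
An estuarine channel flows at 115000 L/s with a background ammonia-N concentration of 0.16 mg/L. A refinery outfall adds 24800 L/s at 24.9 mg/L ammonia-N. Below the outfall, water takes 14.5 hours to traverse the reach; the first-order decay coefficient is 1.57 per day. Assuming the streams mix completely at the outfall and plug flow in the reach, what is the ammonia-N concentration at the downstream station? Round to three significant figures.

Conservation of mass: C = (115000·0.1600 + 24800·24.90) / 139800 = 635900/139800 = 4.549 mg/L.
Decay over the reach: 4.549·exp(−kt) = 4.549·0.3873 = 1.762 mg/L.

1.76 mg/L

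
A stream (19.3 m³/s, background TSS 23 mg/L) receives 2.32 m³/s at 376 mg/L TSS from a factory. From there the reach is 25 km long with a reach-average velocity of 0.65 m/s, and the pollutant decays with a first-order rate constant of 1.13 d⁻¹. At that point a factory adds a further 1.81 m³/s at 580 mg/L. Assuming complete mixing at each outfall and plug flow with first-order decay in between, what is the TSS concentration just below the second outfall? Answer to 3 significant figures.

78.8 mg/L

Mass balance: C = (19.30·23.00 + 2.320·376.0) / 21.62 = 1316/21.62 = 60.88 mg/L; combined flow 21.62 m³/s.
Travel time t = 25·1000 / 0.65 = 38460 s = 10.68 h.
After decay, C = 60.88 × e^(−kt) = 60.88 × 0.6047 = 36.81 mg/L.
At the second outfall, C = (21.62·36.81 + 1.810·580.0) / (21.62 + 1.810) = 78.78 mg/L.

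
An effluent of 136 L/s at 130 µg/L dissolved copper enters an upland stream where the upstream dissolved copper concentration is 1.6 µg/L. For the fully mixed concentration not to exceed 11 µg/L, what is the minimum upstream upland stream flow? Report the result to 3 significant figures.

1720 L/s

Set C_mix = 11: (Q·1.600 + 136.0·130.0) / (Q + 136.0) = 11
→ Q = 136.0·(130.0 − 11)/(11 − 1.600) = 1722 L/s.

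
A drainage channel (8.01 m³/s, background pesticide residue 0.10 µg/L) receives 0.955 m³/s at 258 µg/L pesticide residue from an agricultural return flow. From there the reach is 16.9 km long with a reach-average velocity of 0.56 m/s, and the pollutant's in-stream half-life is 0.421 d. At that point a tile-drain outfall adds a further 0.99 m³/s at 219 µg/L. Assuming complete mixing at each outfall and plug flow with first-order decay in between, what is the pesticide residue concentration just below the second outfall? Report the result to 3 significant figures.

After mixing, C = (8.010·0.1000 + 0.9550·258.0) / 8.965 = 247.2/8.965 = 27.57 µg/L; combined flow 8.965 m³/s.
Travel time t = 16.9·1000 / 0.56 = 30180 s = 8.383 h.
Half-life 0.421 d → k = ln 2 / 0.421 = 1.646 d⁻¹.
Applying C = C₀e^(−kt): 27.57 × 0.5627 = 15.51 µg/L.
At the second outfall, C = (8.965·15.51 + 0.9900·219.0) / (8.965 + 0.9900) = 35.75 µg/L.

35.8 µg/L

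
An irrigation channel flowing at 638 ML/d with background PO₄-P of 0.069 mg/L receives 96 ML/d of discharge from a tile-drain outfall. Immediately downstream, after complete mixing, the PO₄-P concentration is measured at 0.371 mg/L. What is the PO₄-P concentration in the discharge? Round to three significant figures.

2.38 mg/L

Mass balance: 638.0·0.06900 + 96.00·Cₑ = 734.0·0.3710
→ Cₑ = (734.0·0.3710 − 638.0·0.06900) / 96.00 = 2.378 mg/L.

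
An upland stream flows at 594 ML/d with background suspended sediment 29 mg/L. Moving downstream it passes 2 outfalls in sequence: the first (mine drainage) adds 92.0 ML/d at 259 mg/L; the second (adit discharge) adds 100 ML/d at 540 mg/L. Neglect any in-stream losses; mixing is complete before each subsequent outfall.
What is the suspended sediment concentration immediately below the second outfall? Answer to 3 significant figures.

Outfall 1: combined Q = 686.0 ML/d; C = (594.0·29.00 + 92.00·259.0)/686.0 = 59.85 mg/L.
Outfall 2: combined Q = 786.0 ML/d; C = (686.0·59.85 + 100.0·540.0)/786.0 = 120.9 mg/L.

121 mg/L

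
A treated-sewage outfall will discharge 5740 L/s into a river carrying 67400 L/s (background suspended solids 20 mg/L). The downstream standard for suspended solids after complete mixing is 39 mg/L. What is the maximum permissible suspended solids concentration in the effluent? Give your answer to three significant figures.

At the limit, (Qr·Cr + Qe·Cₑ)/(Qr + Qe) = 39:
Cₑ = (73140·39 − 67400·20.00) / 5740 = 262.1 mg/L.

262 mg/L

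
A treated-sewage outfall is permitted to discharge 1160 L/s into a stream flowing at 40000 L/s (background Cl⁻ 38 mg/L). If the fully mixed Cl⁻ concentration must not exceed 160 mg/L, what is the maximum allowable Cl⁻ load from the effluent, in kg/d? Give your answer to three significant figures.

438000 kg/d

Mass balance at the limit: 40000·38.00 + 1160·Cₑ = 41160·160 → Cₑ = 4367 mg/L.
1160 L/s = 1.160 m³/s. Load = 1.160 m³/s × 4367 g/m³ × 86 400 s/d = 437700 kg/d.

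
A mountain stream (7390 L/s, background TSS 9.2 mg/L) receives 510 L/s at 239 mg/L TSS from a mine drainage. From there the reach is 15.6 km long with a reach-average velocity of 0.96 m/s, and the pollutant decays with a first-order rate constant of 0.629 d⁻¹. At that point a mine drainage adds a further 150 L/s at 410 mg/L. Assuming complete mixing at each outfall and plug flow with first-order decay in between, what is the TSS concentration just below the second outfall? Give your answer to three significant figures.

Flow-weighted average: C = (7390·9.200 + 510.0·239.0) / 7900 = 189900/7900 = 24.04 mg/L; combined flow 7900 L/s.
Travel time t = 15.6·1000 / 0.96 = 16250 s = 4.514 h.
Applying C = C₀e^(−kt): 24.04 × 0.8884 = 21.35 mg/L.
At the second outfall, C = (7900·21.35 + 150.0·410.0) / (7900 + 150.0) = 28.60 mg/L.

28.6 mg/L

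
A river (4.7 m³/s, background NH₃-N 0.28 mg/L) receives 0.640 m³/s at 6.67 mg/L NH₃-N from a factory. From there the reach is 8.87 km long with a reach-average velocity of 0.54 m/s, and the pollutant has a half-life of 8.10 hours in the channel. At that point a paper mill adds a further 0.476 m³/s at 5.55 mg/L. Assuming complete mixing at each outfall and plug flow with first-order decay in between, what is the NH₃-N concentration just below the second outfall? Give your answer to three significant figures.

1.10 mg/L

After mixing, C = (4.700·0.2800 + 0.6400·6.670) / 5.340 = 5.585/5.340 = 1.046 mg/L; combined flow 5.340 m³/s.
Travel time t = 8.87·1000 / 0.54 = 16430 s = 4.563 h.
Half-life 8.10 h → k = ln 2 / 8.10 = 0.08557 h⁻¹ = 2.054 d⁻¹.
Applying C = C₀e^(−kt): 1.046 × 0.6768 = 0.7078 mg/L.
Second outfall: C = (5.340·0.7078 + 0.4760·5.550)/5.816 = 1.104 mg/L.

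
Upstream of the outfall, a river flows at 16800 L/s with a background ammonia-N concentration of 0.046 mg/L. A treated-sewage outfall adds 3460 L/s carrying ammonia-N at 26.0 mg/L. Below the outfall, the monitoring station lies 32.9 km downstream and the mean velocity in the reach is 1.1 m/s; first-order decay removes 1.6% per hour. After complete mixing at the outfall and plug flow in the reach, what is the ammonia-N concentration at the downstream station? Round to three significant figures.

3.92 mg/L

Mixed concentration C = ΣQC/ΣQ = (16800·0.04600 + 3460·26.00) / 20260 = 90730/20260 = 4.478 mg/L.
Travel time t = 32.9·1000 / 1.1 = 29910 s = 8.308 h.
1.6%/h lost → k = −ln(1 − 0.016) = 0.01613 h⁻¹.
Decay over the reach: 4.478·exp(−kt) = 4.478·0.8746 = 3.917 mg/L.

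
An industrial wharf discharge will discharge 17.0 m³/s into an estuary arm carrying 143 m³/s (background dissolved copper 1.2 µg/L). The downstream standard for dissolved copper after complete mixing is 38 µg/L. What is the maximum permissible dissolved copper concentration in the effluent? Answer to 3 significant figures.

348 µg/L

At the limit, (Qr·Cr + Qe·Cₑ)/(Qr + Qe) = 38:
Cₑ = (160.0·38 − 143.0·1.200) / 17.00 = 347.6 µg/L.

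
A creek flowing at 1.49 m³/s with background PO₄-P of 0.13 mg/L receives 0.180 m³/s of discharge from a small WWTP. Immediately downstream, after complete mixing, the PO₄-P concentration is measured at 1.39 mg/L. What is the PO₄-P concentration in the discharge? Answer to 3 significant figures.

Mass balance: 1.490·0.1300 + 0.1800·Cₑ = 1.670·1.390
→ Cₑ = (1.670·1.390 − 1.490·0.1300) / 0.1800 = 11.82 mg/L.

11.8 mg/L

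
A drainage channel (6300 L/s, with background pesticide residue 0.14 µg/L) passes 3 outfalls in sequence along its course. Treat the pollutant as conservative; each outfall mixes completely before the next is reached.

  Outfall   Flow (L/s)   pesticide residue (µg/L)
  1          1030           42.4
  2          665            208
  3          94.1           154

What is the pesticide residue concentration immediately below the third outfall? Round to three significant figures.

Below outfall 1: Q → 7330 L/s, C = (6300·0.1400 + 1030·42.40)/7330 = 6.078 µg/L.
Below outfall 2: Q → 7995 L/s, C = (7330·6.078 + 665.0·208.0)/7995 = 22.87 µg/L.
Below outfall 3: Q → 8089 L/s, C = (7995·22.87 + 94.10·154.0)/8089 = 24.40 µg/L.

24.4 µg/L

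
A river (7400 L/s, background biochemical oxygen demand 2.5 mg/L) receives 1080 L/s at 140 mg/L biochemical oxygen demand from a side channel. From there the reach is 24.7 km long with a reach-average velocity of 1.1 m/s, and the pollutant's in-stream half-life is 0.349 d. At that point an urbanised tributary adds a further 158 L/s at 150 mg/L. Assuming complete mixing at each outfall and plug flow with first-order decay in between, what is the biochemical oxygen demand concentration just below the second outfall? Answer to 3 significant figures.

14.5 mg/L

Conservation of mass: C = (7400·2.500 + 1080·140.0) / 8480 = 169700/8480 = 20.01 mg/L; combined flow 8480 L/s.
Travel time t = 24.7·1000 / 1.1 = 22450 s = 6.237 h.
Half-life 0.349 d → k = ln 2 / 0.349 = 1.986 d⁻¹.
First-order decay: C = 20.01·exp(−k·t) = 20.01·0.5968 = 11.94 mg/L.
Second outfall: C = (8480·11.94 + 158.0·150.0)/8638 = 14.47 mg/L.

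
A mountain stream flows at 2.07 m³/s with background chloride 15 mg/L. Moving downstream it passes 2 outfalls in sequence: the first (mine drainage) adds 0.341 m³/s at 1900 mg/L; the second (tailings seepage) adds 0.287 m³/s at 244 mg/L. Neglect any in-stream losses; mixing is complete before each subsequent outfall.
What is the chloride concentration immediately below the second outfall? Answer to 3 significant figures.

Below outfall 1: Q → 2.411 m³/s, C = (2.070·15.00 + 0.3410·1900)/2.411 = 281.6 mg/L.
Below outfall 2: Q → 2.698 m³/s, C = (2.411·281.6 + 0.2870·244.0)/2.698 = 277.6 mg/L.

278 mg/L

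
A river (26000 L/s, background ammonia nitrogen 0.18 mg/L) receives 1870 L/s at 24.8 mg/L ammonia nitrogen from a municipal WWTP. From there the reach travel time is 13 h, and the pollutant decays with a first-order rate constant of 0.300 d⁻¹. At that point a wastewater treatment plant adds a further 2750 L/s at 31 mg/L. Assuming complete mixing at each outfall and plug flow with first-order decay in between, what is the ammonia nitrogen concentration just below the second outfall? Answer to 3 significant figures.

Mixed concentration C = ΣQC/ΣQ = (26000·0.1800 + 1870·24.80) / 27870 = 51060/27870 = 1.832 mg/L; combined flow 27870 L/s.
After decay, C = 1.832 × e^(−kt) = 1.832 × 0.8500 = 1.557 mg/L.
Second outfall: C = (27870·1.557 + 2750·31.00)/30620 = 4.201 mg/L.

4.20 mg/L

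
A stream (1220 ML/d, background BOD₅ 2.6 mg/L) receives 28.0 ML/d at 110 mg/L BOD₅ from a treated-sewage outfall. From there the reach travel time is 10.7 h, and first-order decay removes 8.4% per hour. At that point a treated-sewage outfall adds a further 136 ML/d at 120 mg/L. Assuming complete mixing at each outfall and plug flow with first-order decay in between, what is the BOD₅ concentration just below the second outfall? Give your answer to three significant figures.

13.6 mg/L

Conservation of mass: C = (1220·2.600 + 28.00·110.0) / 1248 = 6252/1248 = 5.010 mg/L; combined flow 1248 ML/d.
8.4%/h lost → k = −ln(1 − 0.084) = 0.08774 h⁻¹.
Applying C = C₀e^(−kt): 5.010 × 0.3911 = 1.959 mg/L.
At the second outfall, C = (1248·1.959 + 136.0·120.0) / (1248 + 136.0) = 13.56 mg/L.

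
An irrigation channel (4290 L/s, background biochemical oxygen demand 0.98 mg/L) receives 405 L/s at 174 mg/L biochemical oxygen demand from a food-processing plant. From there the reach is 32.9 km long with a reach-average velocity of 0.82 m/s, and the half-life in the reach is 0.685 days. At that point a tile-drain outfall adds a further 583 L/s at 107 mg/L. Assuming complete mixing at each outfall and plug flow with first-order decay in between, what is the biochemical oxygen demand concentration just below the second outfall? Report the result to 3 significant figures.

20.7 mg/L

Mixed concentration C = ΣQC/ΣQ = (4290·0.9800 + 405.0·174.0) / 4695 = 74670/4695 = 15.91 mg/L; combined flow 4695 L/s.
Travel time t = 32.9·1000 / 0.82 = 40120 s = 11.14 h.
Half-life 0.685 d → k = ln 2 / 0.685 = 1.012 d⁻¹.
Decay over the reach: 15.91·exp(−kt) = 15.91·0.6251 = 9.942 mg/L.
Second outfall: C = (4695·9.942 + 583.0·107.0)/5278 = 20.66 mg/L.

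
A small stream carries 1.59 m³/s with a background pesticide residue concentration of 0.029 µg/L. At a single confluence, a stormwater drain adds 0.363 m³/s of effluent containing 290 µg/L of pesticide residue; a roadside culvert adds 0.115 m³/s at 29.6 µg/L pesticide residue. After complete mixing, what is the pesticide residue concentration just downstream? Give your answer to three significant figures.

Mixed concentration C = ΣQC/ΣQ = (1.590·0.02900 + 0.3630·290.0 + 0.1150·29.60) / 2.068 = 108.7/2.068 = 52.57 µg/L.

52.6 µg/L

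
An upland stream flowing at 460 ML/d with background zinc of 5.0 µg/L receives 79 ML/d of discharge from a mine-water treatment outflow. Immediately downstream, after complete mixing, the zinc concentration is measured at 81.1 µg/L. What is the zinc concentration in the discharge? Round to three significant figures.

524 µg/L

Mass balance: 460.0·5.000 + 79.00·Cₑ = 539.0·81.10
→ Cₑ = (539.0·81.10 − 460.0·5.000) / 79.00 = 524.2 µg/L.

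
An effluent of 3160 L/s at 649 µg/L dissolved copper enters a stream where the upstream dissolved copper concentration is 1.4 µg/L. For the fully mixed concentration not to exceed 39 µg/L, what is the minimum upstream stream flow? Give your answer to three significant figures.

51300 L/s

Set C_mix = 39: (Q·1.400 + 3160·649.0) / (Q + 3160) = 39
→ Q = 3160·(649.0 − 39)/(39 − 1.400) = 51270 L/s.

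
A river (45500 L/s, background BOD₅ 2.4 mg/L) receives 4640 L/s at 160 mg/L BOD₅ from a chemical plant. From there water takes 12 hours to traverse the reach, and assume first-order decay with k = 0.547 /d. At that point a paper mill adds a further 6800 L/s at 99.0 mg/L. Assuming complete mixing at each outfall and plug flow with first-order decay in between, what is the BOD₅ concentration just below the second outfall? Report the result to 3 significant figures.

23.2 mg/L

After mixing, C = (45500·2.400 + 4640·160.0) / 50140 = 851600/50140 = 16.98 mg/L; combined flow 50140 L/s.
Applying C = C₀e^(−kt): 16.98 × 0.7607 = 12.92 mg/L.
At the second outfall, C = (50140·12.92 + 6800·99.00) / (50140 + 6800) = 23.20 mg/L.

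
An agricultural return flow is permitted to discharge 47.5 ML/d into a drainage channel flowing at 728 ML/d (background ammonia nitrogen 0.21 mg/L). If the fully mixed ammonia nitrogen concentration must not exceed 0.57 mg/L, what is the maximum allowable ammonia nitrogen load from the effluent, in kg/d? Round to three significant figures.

Mass balance at the limit: 728.0·0.2100 + 47.50·Cₑ = 775.5·0.57 → Cₑ = 6.087 mg/L.
47.50 ML/d = 0.5498 m³/s. Load = 0.5498 m³/s × 6.087 g/m³ × 86 400 s/d = 289.2 kg/d.

289 kg/d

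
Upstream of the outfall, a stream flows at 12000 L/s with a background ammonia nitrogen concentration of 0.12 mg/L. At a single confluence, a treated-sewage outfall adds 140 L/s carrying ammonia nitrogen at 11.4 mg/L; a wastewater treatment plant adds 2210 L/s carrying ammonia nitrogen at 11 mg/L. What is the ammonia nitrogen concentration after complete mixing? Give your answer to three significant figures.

Conservation of mass: C = (12000·0.1200 + 140.0·11.40 + 2210·11.00) / 14350 = 27350/14350 = 1.906 mg/L.

1.91 mg/L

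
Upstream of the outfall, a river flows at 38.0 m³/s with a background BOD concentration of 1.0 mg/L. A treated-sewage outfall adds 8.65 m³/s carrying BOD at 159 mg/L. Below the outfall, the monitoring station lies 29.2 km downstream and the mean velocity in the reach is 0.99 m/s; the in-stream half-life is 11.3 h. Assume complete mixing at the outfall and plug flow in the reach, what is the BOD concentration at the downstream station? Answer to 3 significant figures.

Flow-weighted average: C = (38.00·1.000 + 8.650·159.0) / 46.65 = 1413/46.65 = 30.30 mg/L.
Travel time t = 29.2·1000 / 0.99 = 29490 s = 8.193 h.
Half-life 11.3 h → k = ln 2 / 11.3 = 0.06134 h⁻¹ = 1.472 d⁻¹.
Decay over the reach: 30.30·exp(−kt) = 30.30·0.6050 = 18.33 mg/L.

18.3 mg/L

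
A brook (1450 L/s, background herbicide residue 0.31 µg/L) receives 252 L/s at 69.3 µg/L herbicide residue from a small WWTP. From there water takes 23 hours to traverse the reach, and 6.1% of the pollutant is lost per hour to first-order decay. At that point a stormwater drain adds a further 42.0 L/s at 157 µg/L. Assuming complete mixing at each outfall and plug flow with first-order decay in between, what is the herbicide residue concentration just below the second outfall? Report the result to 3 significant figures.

Conservation of mass: C = (1450·0.3100 + 252.0·69.30) / 1702 = 17910/1702 = 10.52 µg/L; combined flow 1702 L/s.
6.1%/h lost → k = −ln(1 − 0.061) = 0.06294 h⁻¹.
Applying C = C₀e^(−kt): 10.52 × 0.2351 = 2.475 µg/L.
Second outfall: C = (1702·2.475 + 42.00·157.0)/1744 = 6.196 µg/L.

6.20 µg/L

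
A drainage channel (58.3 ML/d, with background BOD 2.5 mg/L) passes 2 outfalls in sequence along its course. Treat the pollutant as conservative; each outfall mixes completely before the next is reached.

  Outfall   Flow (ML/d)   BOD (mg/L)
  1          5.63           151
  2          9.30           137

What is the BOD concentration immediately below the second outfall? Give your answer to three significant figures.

After outfall 1: Q = 58.30 + 5.630 = 63.93 ML/d; C = (58.30·2.500 + 5.630·151.0)/63.93 = 15.58 mg/L.
After outfall 2: Q = 63.93 + 9.300 = 73.23 ML/d; C = (63.93·15.58 + 9.300·137.0)/73.23 = 31.00 mg/L.

31.0 mg/L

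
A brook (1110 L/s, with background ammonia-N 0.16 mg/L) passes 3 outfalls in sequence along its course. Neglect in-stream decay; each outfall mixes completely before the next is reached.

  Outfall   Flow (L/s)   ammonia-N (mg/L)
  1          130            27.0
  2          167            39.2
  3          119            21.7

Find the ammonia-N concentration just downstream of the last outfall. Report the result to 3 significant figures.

Outfall 1: combined Q = 1240 L/s; C = (1110·0.1600 + 130.0·27.00)/1240 = 2.974 mg/L.
Outfall 2: combined Q = 1407 L/s; C = (1240·2.974 + 167.0·39.20)/1407 = 7.274 mg/L.
Outfall 3: combined Q = 1526 L/s; C = (1407·7.274 + 119.0·21.70)/1526 = 8.399 mg/L.

8.40 mg/L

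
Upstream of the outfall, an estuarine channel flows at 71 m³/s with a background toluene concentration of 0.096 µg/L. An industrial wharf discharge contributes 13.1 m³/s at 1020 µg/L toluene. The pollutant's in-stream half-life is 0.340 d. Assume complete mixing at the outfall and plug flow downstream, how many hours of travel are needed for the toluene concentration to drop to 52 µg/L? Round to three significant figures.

13.2 h

Mixed concentration C = ΣQC/ΣQ = (71.00·0.09600 + 13.10·1020) / 84.10 = 13370/84.10 = 159.0 µg/L.
Half-life 0.340 d → k = ln 2 / 0.340 = 2.039 d⁻¹.
159.0·exp(−k·t) = 52 → t = ln(159.0/52)/k = 47360 s = 13.15 h.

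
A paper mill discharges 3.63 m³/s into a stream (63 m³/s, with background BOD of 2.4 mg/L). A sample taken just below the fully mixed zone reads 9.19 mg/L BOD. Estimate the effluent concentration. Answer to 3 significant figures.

Mass balance: 63.00·2.400 + 3.630·Cₑ = 66.63·9.190
→ Cₑ = (66.63·9.190 − 63.00·2.400) / 3.630 = 127.0 mg/L.

127 mg/L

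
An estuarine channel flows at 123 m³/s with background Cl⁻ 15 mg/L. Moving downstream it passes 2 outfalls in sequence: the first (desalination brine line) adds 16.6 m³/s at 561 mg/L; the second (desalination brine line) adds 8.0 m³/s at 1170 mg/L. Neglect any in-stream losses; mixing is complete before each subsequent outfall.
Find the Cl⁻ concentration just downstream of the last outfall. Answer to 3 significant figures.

Below outfall 1: Q → 139.6 m³/s, C = (123.0·15.00 + 16.60·561.0)/139.6 = 79.93 mg/L.
Below outfall 2: Q → 147.6 m³/s, C = (139.6·79.93 + 8.000·1170)/147.6 = 139.0 mg/L.

139 mg/L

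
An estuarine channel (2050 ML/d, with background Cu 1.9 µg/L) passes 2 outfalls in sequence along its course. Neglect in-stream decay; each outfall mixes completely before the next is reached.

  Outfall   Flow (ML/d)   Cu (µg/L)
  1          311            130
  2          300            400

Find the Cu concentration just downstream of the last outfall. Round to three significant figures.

61.8 µg/L

Outfall 1: combined Q = 2361 ML/d; C = (2050·1.900 + 311.0·130.0)/2361 = 18.77 µg/L.
Outfall 2: combined Q = 2661 ML/d; C = (2361·18.77 + 300.0·400.0)/2661 = 61.75 µg/L.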